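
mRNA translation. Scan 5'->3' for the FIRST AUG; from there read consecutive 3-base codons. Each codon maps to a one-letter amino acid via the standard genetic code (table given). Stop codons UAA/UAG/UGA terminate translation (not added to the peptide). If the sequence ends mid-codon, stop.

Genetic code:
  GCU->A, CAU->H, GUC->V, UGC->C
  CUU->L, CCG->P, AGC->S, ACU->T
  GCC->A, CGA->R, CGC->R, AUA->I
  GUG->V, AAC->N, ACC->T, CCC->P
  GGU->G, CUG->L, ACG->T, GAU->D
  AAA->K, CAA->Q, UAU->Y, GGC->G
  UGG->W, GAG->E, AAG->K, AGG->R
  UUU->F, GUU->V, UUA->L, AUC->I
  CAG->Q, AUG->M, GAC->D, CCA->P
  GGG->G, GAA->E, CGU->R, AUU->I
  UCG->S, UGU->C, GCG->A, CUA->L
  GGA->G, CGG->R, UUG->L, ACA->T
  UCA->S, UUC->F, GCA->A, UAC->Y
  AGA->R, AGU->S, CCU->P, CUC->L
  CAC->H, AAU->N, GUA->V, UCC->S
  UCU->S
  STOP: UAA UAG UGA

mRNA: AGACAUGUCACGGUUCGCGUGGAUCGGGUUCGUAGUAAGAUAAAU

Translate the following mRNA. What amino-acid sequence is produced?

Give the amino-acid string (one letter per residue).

start AUG at pos 4
pos 4: AUG -> M; peptide=M
pos 7: UCA -> S; peptide=MS
pos 10: CGG -> R; peptide=MSR
pos 13: UUC -> F; peptide=MSRF
pos 16: GCG -> A; peptide=MSRFA
pos 19: UGG -> W; peptide=MSRFAW
pos 22: AUC -> I; peptide=MSRFAWI
pos 25: GGG -> G; peptide=MSRFAWIG
pos 28: UUC -> F; peptide=MSRFAWIGF
pos 31: GUA -> V; peptide=MSRFAWIGFV
pos 34: GUA -> V; peptide=MSRFAWIGFVV
pos 37: AGA -> R; peptide=MSRFAWIGFVVR
pos 40: UAA -> STOP

Answer: MSRFAWIGFVVR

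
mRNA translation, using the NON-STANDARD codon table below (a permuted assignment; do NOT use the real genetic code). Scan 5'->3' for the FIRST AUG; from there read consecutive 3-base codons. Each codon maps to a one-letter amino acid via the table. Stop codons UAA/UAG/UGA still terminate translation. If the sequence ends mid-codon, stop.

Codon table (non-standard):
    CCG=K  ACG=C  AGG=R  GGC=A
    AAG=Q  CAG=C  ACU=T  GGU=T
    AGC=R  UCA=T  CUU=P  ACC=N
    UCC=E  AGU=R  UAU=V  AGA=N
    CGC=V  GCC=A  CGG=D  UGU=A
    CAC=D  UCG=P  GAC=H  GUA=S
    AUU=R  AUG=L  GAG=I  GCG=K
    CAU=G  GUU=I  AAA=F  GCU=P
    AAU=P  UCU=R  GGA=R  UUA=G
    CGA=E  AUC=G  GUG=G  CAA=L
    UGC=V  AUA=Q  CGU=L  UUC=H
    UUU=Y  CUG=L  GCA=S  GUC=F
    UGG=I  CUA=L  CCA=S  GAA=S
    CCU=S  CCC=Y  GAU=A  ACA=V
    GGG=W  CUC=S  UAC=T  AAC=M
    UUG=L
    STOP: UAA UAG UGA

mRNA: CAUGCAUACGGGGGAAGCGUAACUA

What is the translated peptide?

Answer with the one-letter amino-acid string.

start AUG at pos 1
pos 1: AUG -> L; peptide=L
pos 4: CAU -> G; peptide=LG
pos 7: ACG -> C; peptide=LGC
pos 10: GGG -> W; peptide=LGCW
pos 13: GAA -> S; peptide=LGCWS
pos 16: GCG -> K; peptide=LGCWSK
pos 19: UAA -> STOP

Answer: LGCWSK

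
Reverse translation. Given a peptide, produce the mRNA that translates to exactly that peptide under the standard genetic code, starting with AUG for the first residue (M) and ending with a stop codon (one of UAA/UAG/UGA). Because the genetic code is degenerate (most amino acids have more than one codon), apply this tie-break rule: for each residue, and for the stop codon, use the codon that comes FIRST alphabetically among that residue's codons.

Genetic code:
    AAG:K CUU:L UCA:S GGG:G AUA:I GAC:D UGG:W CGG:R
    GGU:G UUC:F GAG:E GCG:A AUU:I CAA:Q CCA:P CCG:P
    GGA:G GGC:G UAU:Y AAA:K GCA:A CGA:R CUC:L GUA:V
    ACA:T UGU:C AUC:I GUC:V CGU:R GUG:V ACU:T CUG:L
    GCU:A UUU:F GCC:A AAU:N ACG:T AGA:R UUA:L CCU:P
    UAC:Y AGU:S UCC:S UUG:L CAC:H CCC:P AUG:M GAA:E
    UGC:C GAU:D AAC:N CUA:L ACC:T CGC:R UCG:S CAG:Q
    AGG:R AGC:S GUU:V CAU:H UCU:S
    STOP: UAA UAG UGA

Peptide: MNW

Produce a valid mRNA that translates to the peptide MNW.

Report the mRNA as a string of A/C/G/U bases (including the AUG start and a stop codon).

residue 1: M -> AUG (start codon)
residue 2: N codons sorted = AAC,AAU -> pick first = AAC
residue 3: W -> UGG (only codon)
terminator: stop codons sorted = UAA,UAG,UGA -> pick first = UAA

Answer: mRNA: AUGAACUGGUAA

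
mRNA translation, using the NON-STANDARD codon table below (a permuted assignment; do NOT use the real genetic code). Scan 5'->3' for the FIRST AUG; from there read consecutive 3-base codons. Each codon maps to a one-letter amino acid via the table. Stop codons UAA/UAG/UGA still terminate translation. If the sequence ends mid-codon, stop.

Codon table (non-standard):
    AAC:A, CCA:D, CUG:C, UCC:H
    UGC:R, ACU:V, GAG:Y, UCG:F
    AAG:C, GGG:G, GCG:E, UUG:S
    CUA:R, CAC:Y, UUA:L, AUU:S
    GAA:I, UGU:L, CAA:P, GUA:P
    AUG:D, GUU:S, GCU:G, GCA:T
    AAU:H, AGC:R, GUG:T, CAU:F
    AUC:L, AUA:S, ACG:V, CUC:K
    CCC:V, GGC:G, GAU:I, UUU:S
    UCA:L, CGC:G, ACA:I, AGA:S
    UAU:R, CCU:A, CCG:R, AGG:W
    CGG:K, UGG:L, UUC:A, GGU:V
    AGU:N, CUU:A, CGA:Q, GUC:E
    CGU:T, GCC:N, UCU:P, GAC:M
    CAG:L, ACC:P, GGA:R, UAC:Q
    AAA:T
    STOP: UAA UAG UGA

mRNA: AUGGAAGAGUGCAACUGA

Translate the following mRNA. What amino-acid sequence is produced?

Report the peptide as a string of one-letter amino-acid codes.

start AUG at pos 0
pos 0: AUG -> D; peptide=D
pos 3: GAA -> I; peptide=DI
pos 6: GAG -> Y; peptide=DIY
pos 9: UGC -> R; peptide=DIYR
pos 12: AAC -> A; peptide=DIYRA
pos 15: UGA -> STOP

Answer: DIYRA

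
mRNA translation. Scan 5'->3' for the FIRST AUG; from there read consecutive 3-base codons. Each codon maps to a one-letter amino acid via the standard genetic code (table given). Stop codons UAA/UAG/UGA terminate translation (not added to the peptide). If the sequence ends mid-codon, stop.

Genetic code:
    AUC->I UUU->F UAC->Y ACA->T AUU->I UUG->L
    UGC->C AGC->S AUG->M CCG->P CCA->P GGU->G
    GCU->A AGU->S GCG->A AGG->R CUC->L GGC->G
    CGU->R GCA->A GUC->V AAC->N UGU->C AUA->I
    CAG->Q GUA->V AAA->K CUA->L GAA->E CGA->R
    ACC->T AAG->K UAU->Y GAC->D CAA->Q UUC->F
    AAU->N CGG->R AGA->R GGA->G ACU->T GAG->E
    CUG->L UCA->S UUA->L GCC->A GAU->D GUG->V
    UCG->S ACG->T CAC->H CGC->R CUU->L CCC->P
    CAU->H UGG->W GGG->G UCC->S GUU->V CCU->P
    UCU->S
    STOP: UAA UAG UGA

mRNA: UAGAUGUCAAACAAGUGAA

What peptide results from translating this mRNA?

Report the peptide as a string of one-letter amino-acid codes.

Answer: MSNK

Derivation:
start AUG at pos 3
pos 3: AUG -> M; peptide=M
pos 6: UCA -> S; peptide=MS
pos 9: AAC -> N; peptide=MSN
pos 12: AAG -> K; peptide=MSNK
pos 15: UGA -> STOP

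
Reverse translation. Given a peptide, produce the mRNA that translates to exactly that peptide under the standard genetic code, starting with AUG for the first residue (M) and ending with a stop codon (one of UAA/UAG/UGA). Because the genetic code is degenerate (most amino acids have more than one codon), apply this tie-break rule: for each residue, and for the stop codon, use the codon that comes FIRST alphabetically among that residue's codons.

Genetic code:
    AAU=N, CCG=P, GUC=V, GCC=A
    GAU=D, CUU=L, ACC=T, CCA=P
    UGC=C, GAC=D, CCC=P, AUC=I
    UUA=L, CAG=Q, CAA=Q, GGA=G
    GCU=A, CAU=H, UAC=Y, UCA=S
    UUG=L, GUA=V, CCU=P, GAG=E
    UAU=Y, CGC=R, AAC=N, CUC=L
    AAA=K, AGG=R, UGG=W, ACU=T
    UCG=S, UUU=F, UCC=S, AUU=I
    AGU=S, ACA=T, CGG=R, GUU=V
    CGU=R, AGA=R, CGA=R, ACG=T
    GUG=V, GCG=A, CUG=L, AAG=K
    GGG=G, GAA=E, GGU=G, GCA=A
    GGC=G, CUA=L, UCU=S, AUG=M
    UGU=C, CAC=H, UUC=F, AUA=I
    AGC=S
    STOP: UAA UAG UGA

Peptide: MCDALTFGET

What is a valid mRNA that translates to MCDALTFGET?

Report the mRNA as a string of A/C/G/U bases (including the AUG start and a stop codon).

Answer: mRNA: AUGUGCGACGCACUAACAUUCGGAGAAACAUAA

Derivation:
residue 1: M -> AUG (start codon)
residue 2: C codons sorted = UGC,UGU -> pick first = UGC
residue 3: D codons sorted = GAC,GAU -> pick first = GAC
residue 4: A codons sorted = GCA,GCC,GCG,GCU -> pick first = GCA
residue 5: L codons sorted = CUA,CUC,CUG,CUU,UUA,UUG -> pick first = CUA
residue 6: T codons sorted = ACA,ACC,ACG,ACU -> pick first = ACA
residue 7: F codons sorted = UUC,UUU -> pick first = UUC
residue 8: G codons sorted = GGA,GGC,GGG,GGU -> pick first = GGA
residue 9: E codons sorted = GAA,GAG -> pick first = GAA
residue 10: T codons sorted = ACA,ACC,ACG,ACU -> pick first = ACA
terminator: stop codons sorted = UAA,UAG,UGA -> pick first = UAA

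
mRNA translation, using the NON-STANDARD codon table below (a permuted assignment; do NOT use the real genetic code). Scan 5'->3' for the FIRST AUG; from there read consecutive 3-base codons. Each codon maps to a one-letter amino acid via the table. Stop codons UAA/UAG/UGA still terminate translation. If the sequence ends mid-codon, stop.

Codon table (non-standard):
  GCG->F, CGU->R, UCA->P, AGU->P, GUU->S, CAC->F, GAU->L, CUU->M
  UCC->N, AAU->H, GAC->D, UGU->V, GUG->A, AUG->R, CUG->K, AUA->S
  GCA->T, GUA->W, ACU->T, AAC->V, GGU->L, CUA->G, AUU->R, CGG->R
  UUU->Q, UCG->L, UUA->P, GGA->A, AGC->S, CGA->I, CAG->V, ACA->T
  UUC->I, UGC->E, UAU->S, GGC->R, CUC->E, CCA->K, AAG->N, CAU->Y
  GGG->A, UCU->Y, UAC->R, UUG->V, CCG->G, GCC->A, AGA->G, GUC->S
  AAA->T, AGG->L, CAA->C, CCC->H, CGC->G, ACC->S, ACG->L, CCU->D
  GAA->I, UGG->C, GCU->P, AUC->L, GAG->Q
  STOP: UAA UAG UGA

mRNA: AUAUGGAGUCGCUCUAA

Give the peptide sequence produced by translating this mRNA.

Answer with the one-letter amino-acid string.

start AUG at pos 2
pos 2: AUG -> R; peptide=R
pos 5: GAG -> Q; peptide=RQ
pos 8: UCG -> L; peptide=RQL
pos 11: CUC -> E; peptide=RQLE
pos 14: UAA -> STOP

Answer: RQLE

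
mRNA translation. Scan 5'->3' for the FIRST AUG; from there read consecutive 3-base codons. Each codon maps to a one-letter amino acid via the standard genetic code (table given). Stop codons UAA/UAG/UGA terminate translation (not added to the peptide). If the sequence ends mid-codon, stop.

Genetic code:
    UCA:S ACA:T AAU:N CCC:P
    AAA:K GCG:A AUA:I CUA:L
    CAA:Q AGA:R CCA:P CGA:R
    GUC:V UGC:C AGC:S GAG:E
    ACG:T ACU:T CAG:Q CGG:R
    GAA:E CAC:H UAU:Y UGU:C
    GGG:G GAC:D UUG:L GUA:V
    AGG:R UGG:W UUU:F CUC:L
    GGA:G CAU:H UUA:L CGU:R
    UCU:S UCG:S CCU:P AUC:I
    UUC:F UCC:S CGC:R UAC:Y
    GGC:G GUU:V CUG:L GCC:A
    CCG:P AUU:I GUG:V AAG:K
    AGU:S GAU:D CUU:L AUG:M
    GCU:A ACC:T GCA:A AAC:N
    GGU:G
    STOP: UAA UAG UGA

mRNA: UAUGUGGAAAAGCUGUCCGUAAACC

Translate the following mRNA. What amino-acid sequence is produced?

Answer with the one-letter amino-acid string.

start AUG at pos 1
pos 1: AUG -> M; peptide=M
pos 4: UGG -> W; peptide=MW
pos 7: AAA -> K; peptide=MWK
pos 10: AGC -> S; peptide=MWKS
pos 13: UGU -> C; peptide=MWKSC
pos 16: CCG -> P; peptide=MWKSCP
pos 19: UAA -> STOP

Answer: MWKSCP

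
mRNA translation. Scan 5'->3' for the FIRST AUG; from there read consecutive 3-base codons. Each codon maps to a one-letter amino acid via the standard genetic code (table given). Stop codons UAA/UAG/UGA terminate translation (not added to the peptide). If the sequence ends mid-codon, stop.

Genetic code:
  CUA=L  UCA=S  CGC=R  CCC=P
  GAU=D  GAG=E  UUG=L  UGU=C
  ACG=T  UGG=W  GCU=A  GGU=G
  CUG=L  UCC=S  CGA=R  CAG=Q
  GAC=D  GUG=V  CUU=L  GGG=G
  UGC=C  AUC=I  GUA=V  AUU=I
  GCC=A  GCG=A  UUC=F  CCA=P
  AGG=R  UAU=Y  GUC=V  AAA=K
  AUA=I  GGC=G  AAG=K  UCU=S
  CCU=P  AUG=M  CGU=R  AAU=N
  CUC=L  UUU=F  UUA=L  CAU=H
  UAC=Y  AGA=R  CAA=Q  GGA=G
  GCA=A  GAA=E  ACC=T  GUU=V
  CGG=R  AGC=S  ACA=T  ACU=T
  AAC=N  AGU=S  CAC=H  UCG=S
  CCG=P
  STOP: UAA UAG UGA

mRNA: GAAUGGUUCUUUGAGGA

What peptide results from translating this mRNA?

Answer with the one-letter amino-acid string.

start AUG at pos 2
pos 2: AUG -> M; peptide=M
pos 5: GUU -> V; peptide=MV
pos 8: CUU -> L; peptide=MVL
pos 11: UGA -> STOP

Answer: MVL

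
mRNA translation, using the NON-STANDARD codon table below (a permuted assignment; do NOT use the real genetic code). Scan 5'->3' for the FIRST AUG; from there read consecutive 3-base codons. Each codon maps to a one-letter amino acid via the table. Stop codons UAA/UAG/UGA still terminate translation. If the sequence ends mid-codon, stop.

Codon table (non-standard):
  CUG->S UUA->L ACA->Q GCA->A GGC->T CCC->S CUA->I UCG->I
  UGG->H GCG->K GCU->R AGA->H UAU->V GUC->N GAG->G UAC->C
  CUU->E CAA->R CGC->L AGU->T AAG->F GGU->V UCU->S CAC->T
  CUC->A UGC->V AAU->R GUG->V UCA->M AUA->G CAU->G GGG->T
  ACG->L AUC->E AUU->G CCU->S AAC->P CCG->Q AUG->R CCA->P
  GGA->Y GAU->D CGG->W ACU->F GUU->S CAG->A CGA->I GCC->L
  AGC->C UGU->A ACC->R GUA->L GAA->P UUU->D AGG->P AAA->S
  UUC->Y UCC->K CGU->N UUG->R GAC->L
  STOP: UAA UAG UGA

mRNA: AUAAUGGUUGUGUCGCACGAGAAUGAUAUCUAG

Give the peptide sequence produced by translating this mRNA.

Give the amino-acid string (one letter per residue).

start AUG at pos 3
pos 3: AUG -> R; peptide=R
pos 6: GUU -> S; peptide=RS
pos 9: GUG -> V; peptide=RSV
pos 12: UCG -> I; peptide=RSVI
pos 15: CAC -> T; peptide=RSVIT
pos 18: GAG -> G; peptide=RSVITG
pos 21: AAU -> R; peptide=RSVITGR
pos 24: GAU -> D; peptide=RSVITGRD
pos 27: AUC -> E; peptide=RSVITGRDE
pos 30: UAG -> STOP

Answer: RSVITGRDE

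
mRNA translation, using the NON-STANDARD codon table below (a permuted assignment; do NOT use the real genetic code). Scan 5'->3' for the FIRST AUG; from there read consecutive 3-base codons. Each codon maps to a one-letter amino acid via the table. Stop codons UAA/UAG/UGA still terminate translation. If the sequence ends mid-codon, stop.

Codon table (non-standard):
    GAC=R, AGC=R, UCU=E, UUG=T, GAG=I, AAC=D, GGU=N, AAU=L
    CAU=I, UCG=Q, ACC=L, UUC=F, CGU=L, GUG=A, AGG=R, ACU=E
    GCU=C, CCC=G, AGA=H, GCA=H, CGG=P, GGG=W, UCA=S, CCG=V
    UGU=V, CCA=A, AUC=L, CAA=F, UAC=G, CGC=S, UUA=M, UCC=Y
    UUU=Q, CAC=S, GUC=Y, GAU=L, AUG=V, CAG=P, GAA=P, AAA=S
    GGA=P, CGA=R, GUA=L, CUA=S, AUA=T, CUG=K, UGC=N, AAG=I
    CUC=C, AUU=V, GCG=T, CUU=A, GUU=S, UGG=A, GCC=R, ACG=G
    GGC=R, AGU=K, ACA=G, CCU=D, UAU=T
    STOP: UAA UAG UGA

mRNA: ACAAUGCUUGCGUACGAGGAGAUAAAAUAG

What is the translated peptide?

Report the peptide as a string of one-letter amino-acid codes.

Answer: VATGIITS

Derivation:
start AUG at pos 3
pos 3: AUG -> V; peptide=V
pos 6: CUU -> A; peptide=VA
pos 9: GCG -> T; peptide=VAT
pos 12: UAC -> G; peptide=VATG
pos 15: GAG -> I; peptide=VATGI
pos 18: GAG -> I; peptide=VATGII
pos 21: AUA -> T; peptide=VATGIIT
pos 24: AAA -> S; peptide=VATGIITS
pos 27: UAG -> STOP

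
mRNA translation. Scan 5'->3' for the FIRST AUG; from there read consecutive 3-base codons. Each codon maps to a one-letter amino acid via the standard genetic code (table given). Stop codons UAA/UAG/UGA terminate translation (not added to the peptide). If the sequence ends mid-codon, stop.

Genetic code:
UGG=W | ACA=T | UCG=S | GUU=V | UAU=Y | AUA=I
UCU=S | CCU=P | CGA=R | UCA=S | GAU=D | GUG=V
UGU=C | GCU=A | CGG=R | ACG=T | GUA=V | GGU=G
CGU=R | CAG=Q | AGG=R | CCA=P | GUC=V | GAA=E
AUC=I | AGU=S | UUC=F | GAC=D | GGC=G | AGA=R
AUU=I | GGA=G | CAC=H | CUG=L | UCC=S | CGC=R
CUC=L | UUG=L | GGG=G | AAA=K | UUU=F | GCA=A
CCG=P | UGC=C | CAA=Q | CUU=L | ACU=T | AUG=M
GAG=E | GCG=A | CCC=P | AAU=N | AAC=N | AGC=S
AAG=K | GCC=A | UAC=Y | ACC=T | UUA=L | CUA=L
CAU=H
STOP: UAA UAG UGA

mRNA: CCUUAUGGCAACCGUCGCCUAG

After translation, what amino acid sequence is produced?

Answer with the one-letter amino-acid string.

start AUG at pos 4
pos 4: AUG -> M; peptide=M
pos 7: GCA -> A; peptide=MA
pos 10: ACC -> T; peptide=MAT
pos 13: GUC -> V; peptide=MATV
pos 16: GCC -> A; peptide=MATVA
pos 19: UAG -> STOP

Answer: MATVA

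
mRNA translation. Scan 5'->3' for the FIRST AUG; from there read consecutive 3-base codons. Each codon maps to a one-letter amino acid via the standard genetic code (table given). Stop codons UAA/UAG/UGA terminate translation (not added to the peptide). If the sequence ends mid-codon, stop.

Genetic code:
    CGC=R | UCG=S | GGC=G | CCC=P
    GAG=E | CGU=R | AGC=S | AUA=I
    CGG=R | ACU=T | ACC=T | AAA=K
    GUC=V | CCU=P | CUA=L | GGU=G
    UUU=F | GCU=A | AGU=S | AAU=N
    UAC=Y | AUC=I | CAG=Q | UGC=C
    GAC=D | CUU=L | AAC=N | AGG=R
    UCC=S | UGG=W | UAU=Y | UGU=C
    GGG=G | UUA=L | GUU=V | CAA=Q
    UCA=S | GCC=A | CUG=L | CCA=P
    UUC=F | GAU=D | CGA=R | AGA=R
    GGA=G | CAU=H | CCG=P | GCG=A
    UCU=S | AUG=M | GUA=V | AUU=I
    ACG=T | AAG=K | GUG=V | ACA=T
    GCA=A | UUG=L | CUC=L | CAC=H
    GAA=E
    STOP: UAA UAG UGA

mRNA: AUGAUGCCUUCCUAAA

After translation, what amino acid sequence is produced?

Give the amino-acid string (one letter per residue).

Answer: MMPS

Derivation:
start AUG at pos 0
pos 0: AUG -> M; peptide=M
pos 3: AUG -> M; peptide=MM
pos 6: CCU -> P; peptide=MMP
pos 9: UCC -> S; peptide=MMPS
pos 12: UAA -> STOP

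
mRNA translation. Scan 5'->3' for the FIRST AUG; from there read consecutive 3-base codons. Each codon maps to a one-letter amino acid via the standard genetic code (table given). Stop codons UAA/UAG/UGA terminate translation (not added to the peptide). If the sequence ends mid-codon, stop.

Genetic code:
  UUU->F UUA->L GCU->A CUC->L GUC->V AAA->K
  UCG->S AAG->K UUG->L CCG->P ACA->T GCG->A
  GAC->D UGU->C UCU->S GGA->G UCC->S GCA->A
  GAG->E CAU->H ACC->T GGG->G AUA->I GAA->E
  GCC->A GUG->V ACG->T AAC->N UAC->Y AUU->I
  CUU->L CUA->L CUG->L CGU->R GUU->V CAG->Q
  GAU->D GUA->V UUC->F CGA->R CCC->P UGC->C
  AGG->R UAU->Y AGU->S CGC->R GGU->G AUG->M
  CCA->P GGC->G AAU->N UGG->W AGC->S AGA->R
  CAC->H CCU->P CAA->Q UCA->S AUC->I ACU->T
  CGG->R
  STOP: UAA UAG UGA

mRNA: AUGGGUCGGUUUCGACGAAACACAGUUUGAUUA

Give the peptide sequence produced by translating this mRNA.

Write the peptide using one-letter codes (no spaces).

Answer: MGRFRRNTV

Derivation:
start AUG at pos 0
pos 0: AUG -> M; peptide=M
pos 3: GGU -> G; peptide=MG
pos 6: CGG -> R; peptide=MGR
pos 9: UUU -> F; peptide=MGRF
pos 12: CGA -> R; peptide=MGRFR
pos 15: CGA -> R; peptide=MGRFRR
pos 18: AAC -> N; peptide=MGRFRRN
pos 21: ACA -> T; peptide=MGRFRRNT
pos 24: GUU -> V; peptide=MGRFRRNTV
pos 27: UGA -> STOP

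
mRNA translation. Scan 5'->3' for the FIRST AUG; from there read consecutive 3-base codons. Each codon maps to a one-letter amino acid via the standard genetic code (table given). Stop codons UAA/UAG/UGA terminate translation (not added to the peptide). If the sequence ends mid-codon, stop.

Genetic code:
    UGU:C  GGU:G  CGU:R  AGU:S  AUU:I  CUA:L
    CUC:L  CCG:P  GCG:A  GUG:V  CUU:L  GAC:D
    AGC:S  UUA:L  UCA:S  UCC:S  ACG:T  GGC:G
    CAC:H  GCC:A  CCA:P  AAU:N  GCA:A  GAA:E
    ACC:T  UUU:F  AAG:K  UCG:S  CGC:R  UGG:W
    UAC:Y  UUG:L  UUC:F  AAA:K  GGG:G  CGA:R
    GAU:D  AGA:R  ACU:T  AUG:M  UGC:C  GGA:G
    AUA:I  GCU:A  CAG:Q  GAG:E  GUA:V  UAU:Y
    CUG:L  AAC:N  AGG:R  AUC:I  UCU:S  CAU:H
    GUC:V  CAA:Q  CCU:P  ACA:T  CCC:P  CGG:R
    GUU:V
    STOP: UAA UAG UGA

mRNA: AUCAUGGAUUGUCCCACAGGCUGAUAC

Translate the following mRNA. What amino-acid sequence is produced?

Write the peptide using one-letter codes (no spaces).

Answer: MDCPTG

Derivation:
start AUG at pos 3
pos 3: AUG -> M; peptide=M
pos 6: GAU -> D; peptide=MD
pos 9: UGU -> C; peptide=MDC
pos 12: CCC -> P; peptide=MDCP
pos 15: ACA -> T; peptide=MDCPT
pos 18: GGC -> G; peptide=MDCPTG
pos 21: UGA -> STOP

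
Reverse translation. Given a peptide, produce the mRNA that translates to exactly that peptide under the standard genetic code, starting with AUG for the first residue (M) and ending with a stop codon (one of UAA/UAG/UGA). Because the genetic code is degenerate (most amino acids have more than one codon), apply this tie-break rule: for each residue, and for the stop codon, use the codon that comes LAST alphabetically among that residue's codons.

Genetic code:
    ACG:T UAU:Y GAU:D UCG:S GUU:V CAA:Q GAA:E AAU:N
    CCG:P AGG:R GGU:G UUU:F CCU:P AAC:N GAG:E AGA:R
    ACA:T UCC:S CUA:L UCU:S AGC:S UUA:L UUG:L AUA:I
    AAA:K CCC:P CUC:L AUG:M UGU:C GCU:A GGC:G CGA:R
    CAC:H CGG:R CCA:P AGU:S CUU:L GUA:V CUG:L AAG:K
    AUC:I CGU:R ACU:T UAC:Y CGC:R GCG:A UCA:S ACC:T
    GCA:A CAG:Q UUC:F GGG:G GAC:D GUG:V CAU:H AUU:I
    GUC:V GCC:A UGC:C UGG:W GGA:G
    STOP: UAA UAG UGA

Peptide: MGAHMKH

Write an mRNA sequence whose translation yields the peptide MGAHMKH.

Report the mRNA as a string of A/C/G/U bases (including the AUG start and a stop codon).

residue 1: M -> AUG (start codon)
residue 2: G codons sorted = GGA,GGC,GGG,GGU -> pick last = GGU
residue 3: A codons sorted = GCA,GCC,GCG,GCU -> pick last = GCU
residue 4: H codons sorted = CAC,CAU -> pick last = CAU
residue 5: M -> AUG (only codon)
residue 6: K codons sorted = AAA,AAG -> pick last = AAG
residue 7: H codons sorted = CAC,CAU -> pick last = CAU
terminator: stop codons sorted = UAA,UAG,UGA -> pick last = UGA

Answer: mRNA: AUGGGUGCUCAUAUGAAGCAUUGA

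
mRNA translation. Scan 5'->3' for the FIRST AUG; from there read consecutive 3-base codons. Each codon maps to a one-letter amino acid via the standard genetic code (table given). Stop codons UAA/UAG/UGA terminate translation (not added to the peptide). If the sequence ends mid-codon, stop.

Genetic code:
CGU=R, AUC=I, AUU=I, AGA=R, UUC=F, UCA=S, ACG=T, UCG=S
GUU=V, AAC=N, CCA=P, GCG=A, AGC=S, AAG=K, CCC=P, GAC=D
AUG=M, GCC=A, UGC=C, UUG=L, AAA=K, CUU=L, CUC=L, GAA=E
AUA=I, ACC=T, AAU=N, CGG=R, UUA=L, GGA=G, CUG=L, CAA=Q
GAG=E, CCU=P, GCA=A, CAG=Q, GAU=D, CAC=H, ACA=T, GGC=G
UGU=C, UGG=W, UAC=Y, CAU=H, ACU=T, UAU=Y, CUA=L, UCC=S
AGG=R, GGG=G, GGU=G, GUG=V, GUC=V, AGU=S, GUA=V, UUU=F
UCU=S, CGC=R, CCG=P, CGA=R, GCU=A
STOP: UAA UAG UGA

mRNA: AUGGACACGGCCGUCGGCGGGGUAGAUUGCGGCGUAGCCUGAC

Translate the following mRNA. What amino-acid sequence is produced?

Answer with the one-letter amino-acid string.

start AUG at pos 0
pos 0: AUG -> M; peptide=M
pos 3: GAC -> D; peptide=MD
pos 6: ACG -> T; peptide=MDT
pos 9: GCC -> A; peptide=MDTA
pos 12: GUC -> V; peptide=MDTAV
pos 15: GGC -> G; peptide=MDTAVG
pos 18: GGG -> G; peptide=MDTAVGG
pos 21: GUA -> V; peptide=MDTAVGGV
pos 24: GAU -> D; peptide=MDTAVGGVD
pos 27: UGC -> C; peptide=MDTAVGGVDC
pos 30: GGC -> G; peptide=MDTAVGGVDCG
pos 33: GUA -> V; peptide=MDTAVGGVDCGV
pos 36: GCC -> A; peptide=MDTAVGGVDCGVA
pos 39: UGA -> STOP

Answer: MDTAVGGVDCGVA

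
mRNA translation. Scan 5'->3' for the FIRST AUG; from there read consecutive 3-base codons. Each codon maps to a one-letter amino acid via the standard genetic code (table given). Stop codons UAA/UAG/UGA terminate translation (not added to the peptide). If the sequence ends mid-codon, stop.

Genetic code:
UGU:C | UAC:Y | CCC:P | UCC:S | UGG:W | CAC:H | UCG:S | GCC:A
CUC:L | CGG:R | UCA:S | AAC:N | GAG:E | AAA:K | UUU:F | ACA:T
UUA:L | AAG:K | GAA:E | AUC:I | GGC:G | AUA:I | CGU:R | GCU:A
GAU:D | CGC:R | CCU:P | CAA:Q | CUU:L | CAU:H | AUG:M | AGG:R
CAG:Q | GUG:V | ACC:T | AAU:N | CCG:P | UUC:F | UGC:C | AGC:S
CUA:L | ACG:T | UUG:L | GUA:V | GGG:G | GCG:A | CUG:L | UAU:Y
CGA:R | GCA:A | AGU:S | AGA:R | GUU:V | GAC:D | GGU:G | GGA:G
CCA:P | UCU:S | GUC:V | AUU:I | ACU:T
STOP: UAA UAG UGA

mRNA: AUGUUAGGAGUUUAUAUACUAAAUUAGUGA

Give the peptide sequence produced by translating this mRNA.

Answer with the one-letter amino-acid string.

start AUG at pos 0
pos 0: AUG -> M; peptide=M
pos 3: UUA -> L; peptide=ML
pos 6: GGA -> G; peptide=MLG
pos 9: GUU -> V; peptide=MLGV
pos 12: UAU -> Y; peptide=MLGVY
pos 15: AUA -> I; peptide=MLGVYI
pos 18: CUA -> L; peptide=MLGVYIL
pos 21: AAU -> N; peptide=MLGVYILN
pos 24: UAG -> STOP

Answer: MLGVYILN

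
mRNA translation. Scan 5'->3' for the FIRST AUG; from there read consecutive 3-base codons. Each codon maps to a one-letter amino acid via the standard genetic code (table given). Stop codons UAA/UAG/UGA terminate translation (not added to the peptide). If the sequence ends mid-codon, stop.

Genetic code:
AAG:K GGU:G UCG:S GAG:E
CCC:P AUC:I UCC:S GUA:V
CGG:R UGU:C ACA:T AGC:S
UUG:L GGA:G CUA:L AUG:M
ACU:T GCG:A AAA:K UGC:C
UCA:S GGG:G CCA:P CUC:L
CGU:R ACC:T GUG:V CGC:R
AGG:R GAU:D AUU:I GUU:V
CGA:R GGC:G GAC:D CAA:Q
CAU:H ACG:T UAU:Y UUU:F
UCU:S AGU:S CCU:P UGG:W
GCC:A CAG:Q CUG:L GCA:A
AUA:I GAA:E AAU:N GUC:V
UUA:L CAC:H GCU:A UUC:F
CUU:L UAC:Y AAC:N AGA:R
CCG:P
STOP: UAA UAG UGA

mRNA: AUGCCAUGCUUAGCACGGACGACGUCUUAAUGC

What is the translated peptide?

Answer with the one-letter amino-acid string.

start AUG at pos 0
pos 0: AUG -> M; peptide=M
pos 3: CCA -> P; peptide=MP
pos 6: UGC -> C; peptide=MPC
pos 9: UUA -> L; peptide=MPCL
pos 12: GCA -> A; peptide=MPCLA
pos 15: CGG -> R; peptide=MPCLAR
pos 18: ACG -> T; peptide=MPCLART
pos 21: ACG -> T; peptide=MPCLARTT
pos 24: UCU -> S; peptide=MPCLARTTS
pos 27: UAA -> STOP

Answer: MPCLARTTS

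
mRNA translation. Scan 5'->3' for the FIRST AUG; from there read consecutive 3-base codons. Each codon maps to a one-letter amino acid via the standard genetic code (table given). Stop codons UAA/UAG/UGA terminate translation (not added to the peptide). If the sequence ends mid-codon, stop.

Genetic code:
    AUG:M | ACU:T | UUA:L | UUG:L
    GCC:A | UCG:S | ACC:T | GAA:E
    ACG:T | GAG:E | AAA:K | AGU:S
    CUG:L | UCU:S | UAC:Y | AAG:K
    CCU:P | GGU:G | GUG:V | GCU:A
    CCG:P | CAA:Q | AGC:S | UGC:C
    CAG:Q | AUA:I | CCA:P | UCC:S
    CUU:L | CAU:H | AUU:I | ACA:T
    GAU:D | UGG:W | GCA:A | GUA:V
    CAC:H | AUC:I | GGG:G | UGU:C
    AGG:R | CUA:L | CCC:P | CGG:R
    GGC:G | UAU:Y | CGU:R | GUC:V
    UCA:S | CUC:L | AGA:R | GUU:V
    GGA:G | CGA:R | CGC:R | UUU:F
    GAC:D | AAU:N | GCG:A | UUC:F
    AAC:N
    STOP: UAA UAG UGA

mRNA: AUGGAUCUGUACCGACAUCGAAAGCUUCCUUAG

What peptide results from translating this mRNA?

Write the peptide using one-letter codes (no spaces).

start AUG at pos 0
pos 0: AUG -> M; peptide=M
pos 3: GAU -> D; peptide=MD
pos 6: CUG -> L; peptide=MDL
pos 9: UAC -> Y; peptide=MDLY
pos 12: CGA -> R; peptide=MDLYR
pos 15: CAU -> H; peptide=MDLYRH
pos 18: CGA -> R; peptide=MDLYRHR
pos 21: AAG -> K; peptide=MDLYRHRK
pos 24: CUU -> L; peptide=MDLYRHRKL
pos 27: CCU -> P; peptide=MDLYRHRKLP
pos 30: UAG -> STOP

Answer: MDLYRHRKLP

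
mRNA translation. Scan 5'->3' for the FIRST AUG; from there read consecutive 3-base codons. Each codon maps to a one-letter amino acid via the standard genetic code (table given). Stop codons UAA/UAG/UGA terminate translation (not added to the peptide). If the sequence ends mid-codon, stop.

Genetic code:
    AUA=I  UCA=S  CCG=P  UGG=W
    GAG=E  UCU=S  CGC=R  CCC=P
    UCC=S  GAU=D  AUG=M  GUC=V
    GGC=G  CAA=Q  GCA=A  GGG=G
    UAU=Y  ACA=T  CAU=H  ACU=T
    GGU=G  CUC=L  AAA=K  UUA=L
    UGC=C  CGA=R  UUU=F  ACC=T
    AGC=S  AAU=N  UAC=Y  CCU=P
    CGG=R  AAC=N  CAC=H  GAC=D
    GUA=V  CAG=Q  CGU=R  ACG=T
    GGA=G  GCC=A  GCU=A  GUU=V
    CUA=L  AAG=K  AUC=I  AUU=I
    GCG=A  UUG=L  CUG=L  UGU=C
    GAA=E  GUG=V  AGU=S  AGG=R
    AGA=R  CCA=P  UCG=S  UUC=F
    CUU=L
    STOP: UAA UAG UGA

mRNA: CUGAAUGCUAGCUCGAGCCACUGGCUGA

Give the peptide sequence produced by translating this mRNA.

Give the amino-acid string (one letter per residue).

start AUG at pos 4
pos 4: AUG -> M; peptide=M
pos 7: CUA -> L; peptide=ML
pos 10: GCU -> A; peptide=MLA
pos 13: CGA -> R; peptide=MLAR
pos 16: GCC -> A; peptide=MLARA
pos 19: ACU -> T; peptide=MLARAT
pos 22: GGC -> G; peptide=MLARATG
pos 25: UGA -> STOP

Answer: MLARATG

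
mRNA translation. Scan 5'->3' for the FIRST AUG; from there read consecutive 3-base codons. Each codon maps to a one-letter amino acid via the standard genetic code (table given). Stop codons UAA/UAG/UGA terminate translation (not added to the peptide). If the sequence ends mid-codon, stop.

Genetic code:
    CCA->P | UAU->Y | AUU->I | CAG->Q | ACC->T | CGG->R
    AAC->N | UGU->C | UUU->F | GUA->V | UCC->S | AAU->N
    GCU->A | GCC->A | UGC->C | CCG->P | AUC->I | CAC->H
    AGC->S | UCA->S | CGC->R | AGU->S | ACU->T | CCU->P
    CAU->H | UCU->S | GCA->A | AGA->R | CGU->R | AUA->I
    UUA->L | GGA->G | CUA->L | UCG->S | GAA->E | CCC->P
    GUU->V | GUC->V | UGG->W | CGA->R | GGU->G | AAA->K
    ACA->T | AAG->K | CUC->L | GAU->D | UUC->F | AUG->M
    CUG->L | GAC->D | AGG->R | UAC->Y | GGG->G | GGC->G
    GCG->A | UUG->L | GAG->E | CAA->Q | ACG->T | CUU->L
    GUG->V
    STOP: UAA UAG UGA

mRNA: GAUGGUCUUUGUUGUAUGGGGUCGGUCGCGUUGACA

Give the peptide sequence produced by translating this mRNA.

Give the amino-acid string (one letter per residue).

start AUG at pos 1
pos 1: AUG -> M; peptide=M
pos 4: GUC -> V; peptide=MV
pos 7: UUU -> F; peptide=MVF
pos 10: GUU -> V; peptide=MVFV
pos 13: GUA -> V; peptide=MVFVV
pos 16: UGG -> W; peptide=MVFVVW
pos 19: GGU -> G; peptide=MVFVVWG
pos 22: CGG -> R; peptide=MVFVVWGR
pos 25: UCG -> S; peptide=MVFVVWGRS
pos 28: CGU -> R; peptide=MVFVVWGRSR
pos 31: UGA -> STOP

Answer: MVFVVWGRSR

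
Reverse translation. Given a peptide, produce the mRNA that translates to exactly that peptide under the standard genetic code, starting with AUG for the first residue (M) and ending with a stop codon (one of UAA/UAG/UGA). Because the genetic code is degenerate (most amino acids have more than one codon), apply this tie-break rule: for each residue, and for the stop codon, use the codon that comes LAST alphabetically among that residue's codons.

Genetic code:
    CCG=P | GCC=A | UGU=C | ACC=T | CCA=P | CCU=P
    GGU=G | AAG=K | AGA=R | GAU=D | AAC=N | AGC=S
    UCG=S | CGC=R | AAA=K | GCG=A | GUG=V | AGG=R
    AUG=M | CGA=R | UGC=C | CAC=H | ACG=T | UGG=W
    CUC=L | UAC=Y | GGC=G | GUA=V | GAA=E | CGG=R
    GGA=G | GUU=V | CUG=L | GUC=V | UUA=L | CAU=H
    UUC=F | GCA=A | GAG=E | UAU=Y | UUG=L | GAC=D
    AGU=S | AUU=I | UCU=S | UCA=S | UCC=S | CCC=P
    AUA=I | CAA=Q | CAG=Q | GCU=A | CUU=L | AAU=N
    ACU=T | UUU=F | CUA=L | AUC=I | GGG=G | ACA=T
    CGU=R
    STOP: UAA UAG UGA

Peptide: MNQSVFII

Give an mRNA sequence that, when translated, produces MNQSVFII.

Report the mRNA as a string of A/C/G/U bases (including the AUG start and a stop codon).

Answer: mRNA: AUGAAUCAGUCUGUUUUUAUUAUUUGA

Derivation:
residue 1: M -> AUG (start codon)
residue 2: N codons sorted = AAC,AAU -> pick last = AAU
residue 3: Q codons sorted = CAA,CAG -> pick last = CAG
residue 4: S codons sorted = AGC,AGU,UCA,UCC,UCG,UCU -> pick last = UCU
residue 5: V codons sorted = GUA,GUC,GUG,GUU -> pick last = GUU
residue 6: F codons sorted = UUC,UUU -> pick last = UUU
residue 7: I codons sorted = AUA,AUC,AUU -> pick last = AUU
residue 8: I codons sorted = AUA,AUC,AUU -> pick last = AUU
terminator: stop codons sorted = UAA,UAG,UGA -> pick last = UGA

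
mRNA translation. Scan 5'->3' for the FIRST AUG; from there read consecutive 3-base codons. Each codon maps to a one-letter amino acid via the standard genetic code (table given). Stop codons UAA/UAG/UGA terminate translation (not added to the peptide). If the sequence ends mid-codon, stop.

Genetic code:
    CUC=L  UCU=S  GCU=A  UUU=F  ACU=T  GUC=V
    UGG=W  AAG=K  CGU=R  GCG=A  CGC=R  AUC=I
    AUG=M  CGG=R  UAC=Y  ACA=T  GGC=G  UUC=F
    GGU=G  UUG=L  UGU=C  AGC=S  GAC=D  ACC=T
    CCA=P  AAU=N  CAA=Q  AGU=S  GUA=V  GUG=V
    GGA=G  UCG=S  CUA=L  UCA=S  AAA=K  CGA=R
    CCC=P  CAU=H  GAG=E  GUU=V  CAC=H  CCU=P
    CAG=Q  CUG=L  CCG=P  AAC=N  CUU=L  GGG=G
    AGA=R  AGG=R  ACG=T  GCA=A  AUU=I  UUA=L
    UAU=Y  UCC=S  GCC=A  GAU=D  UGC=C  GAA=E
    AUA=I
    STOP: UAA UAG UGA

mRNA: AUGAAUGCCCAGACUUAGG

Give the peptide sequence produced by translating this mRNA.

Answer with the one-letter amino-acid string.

Answer: MNAQT

Derivation:
start AUG at pos 0
pos 0: AUG -> M; peptide=M
pos 3: AAU -> N; peptide=MN
pos 6: GCC -> A; peptide=MNA
pos 9: CAG -> Q; peptide=MNAQ
pos 12: ACU -> T; peptide=MNAQT
pos 15: UAG -> STOP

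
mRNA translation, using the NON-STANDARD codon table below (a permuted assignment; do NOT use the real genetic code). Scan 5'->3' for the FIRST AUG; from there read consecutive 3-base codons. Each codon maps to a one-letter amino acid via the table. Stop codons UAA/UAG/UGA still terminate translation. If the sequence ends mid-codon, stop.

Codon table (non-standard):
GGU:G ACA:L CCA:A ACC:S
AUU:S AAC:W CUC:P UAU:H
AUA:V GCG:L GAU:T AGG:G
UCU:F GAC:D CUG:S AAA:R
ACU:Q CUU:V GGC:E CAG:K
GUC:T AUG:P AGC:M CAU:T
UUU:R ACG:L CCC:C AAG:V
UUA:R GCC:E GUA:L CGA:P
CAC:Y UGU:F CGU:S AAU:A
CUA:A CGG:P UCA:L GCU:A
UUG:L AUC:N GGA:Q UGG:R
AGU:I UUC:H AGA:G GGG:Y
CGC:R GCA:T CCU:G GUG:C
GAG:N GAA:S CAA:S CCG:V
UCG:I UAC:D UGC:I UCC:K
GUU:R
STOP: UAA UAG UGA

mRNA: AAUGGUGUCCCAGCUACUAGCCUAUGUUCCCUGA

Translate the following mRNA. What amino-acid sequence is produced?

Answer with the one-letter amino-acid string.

start AUG at pos 1
pos 1: AUG -> P; peptide=P
pos 4: GUG -> C; peptide=PC
pos 7: UCC -> K; peptide=PCK
pos 10: CAG -> K; peptide=PCKK
pos 13: CUA -> A; peptide=PCKKA
pos 16: CUA -> A; peptide=PCKKAA
pos 19: GCC -> E; peptide=PCKKAAE
pos 22: UAU -> H; peptide=PCKKAAEH
pos 25: GUU -> R; peptide=PCKKAAEHR
pos 28: CCC -> C; peptide=PCKKAAEHRC
pos 31: UGA -> STOP

Answer: PCKKAAEHRC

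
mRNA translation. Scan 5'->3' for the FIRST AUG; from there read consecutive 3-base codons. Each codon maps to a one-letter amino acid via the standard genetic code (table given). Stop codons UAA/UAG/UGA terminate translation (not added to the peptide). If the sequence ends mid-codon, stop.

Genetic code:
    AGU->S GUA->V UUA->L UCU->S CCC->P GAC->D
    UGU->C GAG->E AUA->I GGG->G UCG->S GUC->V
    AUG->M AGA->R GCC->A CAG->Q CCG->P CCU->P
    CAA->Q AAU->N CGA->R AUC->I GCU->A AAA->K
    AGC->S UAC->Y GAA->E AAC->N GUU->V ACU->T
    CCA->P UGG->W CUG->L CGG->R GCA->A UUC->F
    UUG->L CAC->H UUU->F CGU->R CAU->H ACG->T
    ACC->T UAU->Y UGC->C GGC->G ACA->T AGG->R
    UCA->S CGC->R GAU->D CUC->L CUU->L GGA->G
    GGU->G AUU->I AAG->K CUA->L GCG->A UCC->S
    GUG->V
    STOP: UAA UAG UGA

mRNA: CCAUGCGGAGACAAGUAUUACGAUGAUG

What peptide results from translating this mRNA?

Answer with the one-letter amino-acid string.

Answer: MRRQVLR

Derivation:
start AUG at pos 2
pos 2: AUG -> M; peptide=M
pos 5: CGG -> R; peptide=MR
pos 8: AGA -> R; peptide=MRR
pos 11: CAA -> Q; peptide=MRRQ
pos 14: GUA -> V; peptide=MRRQV
pos 17: UUA -> L; peptide=MRRQVL
pos 20: CGA -> R; peptide=MRRQVLR
pos 23: UGA -> STOP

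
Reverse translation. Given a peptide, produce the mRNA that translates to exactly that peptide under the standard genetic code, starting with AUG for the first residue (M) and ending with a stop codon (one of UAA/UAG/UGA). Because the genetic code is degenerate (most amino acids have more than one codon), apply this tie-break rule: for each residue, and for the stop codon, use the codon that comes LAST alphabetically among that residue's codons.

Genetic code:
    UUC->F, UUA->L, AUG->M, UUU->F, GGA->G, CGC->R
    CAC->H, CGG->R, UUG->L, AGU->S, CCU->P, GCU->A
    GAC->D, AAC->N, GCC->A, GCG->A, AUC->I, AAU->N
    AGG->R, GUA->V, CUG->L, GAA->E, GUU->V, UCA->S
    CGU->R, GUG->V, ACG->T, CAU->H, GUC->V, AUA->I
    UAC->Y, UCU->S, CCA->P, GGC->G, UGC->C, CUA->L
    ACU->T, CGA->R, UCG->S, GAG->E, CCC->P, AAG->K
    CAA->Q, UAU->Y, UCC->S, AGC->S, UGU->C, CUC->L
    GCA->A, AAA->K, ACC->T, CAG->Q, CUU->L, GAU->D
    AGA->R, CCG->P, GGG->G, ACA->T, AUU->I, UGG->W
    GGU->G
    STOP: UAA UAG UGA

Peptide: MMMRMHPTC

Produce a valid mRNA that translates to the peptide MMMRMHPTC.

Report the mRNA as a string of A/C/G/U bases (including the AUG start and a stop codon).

residue 1: M -> AUG (start codon)
residue 2: M -> AUG (only codon)
residue 3: M -> AUG (only codon)
residue 4: R codons sorted = AGA,AGG,CGA,CGC,CGG,CGU -> pick last = CGU
residue 5: M -> AUG (only codon)
residue 6: H codons sorted = CAC,CAU -> pick last = CAU
residue 7: P codons sorted = CCA,CCC,CCG,CCU -> pick last = CCU
residue 8: T codons sorted = ACA,ACC,ACG,ACU -> pick last = ACU
residue 9: C codons sorted = UGC,UGU -> pick last = UGU
terminator: stop codons sorted = UAA,UAG,UGA -> pick last = UGA

Answer: mRNA: AUGAUGAUGCGUAUGCAUCCUACUUGUUGA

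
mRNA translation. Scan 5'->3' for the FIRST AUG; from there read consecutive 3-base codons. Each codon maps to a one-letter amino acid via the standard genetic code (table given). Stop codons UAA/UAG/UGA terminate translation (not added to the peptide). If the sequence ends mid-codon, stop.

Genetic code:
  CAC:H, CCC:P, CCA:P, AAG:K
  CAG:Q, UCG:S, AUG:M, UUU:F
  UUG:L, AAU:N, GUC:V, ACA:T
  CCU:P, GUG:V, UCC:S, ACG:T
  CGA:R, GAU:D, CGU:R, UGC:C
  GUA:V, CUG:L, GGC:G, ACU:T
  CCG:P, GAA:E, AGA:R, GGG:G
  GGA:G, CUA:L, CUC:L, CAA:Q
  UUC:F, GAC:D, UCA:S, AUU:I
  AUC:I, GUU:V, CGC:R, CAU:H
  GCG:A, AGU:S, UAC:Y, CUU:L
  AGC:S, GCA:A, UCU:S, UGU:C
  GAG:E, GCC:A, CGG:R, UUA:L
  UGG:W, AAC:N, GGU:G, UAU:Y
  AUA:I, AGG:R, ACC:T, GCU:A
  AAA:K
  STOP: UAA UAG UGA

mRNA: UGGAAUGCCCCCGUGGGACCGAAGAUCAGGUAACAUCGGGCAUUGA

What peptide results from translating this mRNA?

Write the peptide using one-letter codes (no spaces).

Answer: MPPWDRRSGNIGH

Derivation:
start AUG at pos 4
pos 4: AUG -> M; peptide=M
pos 7: CCC -> P; peptide=MP
pos 10: CCG -> P; peptide=MPP
pos 13: UGG -> W; peptide=MPPW
pos 16: GAC -> D; peptide=MPPWD
pos 19: CGA -> R; peptide=MPPWDR
pos 22: AGA -> R; peptide=MPPWDRR
pos 25: UCA -> S; peptide=MPPWDRRS
pos 28: GGU -> G; peptide=MPPWDRRSG
pos 31: AAC -> N; peptide=MPPWDRRSGN
pos 34: AUC -> I; peptide=MPPWDRRSGNI
pos 37: GGG -> G; peptide=MPPWDRRSGNIG
pos 40: CAU -> H; peptide=MPPWDRRSGNIGH
pos 43: UGA -> STOP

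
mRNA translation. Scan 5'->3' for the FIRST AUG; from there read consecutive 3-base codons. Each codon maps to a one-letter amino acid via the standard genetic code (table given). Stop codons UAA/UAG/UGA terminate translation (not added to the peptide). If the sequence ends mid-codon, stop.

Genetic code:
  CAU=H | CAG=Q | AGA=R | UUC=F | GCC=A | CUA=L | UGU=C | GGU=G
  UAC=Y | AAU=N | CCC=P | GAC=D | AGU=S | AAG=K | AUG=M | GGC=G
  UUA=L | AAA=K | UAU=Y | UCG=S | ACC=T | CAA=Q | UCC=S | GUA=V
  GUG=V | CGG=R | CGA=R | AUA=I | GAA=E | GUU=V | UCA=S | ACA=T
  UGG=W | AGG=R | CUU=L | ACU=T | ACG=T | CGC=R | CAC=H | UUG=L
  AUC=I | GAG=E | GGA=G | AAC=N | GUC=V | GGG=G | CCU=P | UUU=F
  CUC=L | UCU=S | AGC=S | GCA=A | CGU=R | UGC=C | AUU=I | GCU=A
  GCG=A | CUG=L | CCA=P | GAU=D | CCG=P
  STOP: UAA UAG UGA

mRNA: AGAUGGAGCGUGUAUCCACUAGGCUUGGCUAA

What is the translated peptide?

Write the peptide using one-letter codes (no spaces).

start AUG at pos 2
pos 2: AUG -> M; peptide=M
pos 5: GAG -> E; peptide=ME
pos 8: CGU -> R; peptide=MER
pos 11: GUA -> V; peptide=MERV
pos 14: UCC -> S; peptide=MERVS
pos 17: ACU -> T; peptide=MERVST
pos 20: AGG -> R; peptide=MERVSTR
pos 23: CUU -> L; peptide=MERVSTRL
pos 26: GGC -> G; peptide=MERVSTRLG
pos 29: UAA -> STOP

Answer: MERVSTRLG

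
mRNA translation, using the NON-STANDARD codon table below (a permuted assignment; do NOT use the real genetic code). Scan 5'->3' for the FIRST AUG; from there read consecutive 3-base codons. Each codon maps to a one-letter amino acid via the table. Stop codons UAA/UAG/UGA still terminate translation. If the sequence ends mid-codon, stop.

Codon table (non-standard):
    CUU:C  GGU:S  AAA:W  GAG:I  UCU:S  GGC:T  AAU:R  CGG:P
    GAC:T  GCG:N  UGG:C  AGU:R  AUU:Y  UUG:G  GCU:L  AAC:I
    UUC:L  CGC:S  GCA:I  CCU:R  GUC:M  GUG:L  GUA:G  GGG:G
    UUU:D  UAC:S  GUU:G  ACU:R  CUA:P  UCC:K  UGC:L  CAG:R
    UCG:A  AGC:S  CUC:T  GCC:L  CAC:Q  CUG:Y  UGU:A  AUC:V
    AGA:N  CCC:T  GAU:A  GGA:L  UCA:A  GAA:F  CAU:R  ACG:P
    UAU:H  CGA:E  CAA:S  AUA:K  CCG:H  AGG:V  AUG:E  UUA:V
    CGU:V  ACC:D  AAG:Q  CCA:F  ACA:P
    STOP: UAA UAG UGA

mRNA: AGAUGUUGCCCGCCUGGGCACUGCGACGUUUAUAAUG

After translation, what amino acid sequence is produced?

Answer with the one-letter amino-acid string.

Answer: EGTLCIYEVV

Derivation:
start AUG at pos 2
pos 2: AUG -> E; peptide=E
pos 5: UUG -> G; peptide=EG
pos 8: CCC -> T; peptide=EGT
pos 11: GCC -> L; peptide=EGTL
pos 14: UGG -> C; peptide=EGTLC
pos 17: GCA -> I; peptide=EGTLCI
pos 20: CUG -> Y; peptide=EGTLCIY
pos 23: CGA -> E; peptide=EGTLCIYE
pos 26: CGU -> V; peptide=EGTLCIYEV
pos 29: UUA -> V; peptide=EGTLCIYEVV
pos 32: UAA -> STOP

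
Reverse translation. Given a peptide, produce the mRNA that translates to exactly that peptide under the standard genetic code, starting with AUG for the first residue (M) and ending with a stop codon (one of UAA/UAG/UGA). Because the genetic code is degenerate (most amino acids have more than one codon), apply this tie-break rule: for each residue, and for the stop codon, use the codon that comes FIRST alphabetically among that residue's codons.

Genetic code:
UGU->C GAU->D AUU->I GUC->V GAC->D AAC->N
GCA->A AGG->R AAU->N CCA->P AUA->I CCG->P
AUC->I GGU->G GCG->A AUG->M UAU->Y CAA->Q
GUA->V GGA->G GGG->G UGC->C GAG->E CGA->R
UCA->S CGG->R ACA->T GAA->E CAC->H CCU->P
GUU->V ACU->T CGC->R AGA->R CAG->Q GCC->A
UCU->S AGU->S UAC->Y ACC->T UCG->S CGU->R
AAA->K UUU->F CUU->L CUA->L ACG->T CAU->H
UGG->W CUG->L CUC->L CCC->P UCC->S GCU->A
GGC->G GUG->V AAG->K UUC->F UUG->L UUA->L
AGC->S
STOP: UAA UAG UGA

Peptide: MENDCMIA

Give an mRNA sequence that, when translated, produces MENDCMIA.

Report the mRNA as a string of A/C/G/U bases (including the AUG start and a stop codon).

residue 1: M -> AUG (start codon)
residue 2: E codons sorted = GAA,GAG -> pick first = GAA
residue 3: N codons sorted = AAC,AAU -> pick first = AAC
residue 4: D codons sorted = GAC,GAU -> pick first = GAC
residue 5: C codons sorted = UGC,UGU -> pick first = UGC
residue 6: M -> AUG (only codon)
residue 7: I codons sorted = AUA,AUC,AUU -> pick first = AUA
residue 8: A codons sorted = GCA,GCC,GCG,GCU -> pick first = GCA
terminator: stop codons sorted = UAA,UAG,UGA -> pick first = UAA

Answer: mRNA: AUGGAAAACGACUGCAUGAUAGCAUAA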